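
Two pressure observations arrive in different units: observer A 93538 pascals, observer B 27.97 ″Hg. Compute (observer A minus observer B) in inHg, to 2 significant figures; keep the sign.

observer A: 93538 Pa = 27.6218 inHg.
Difference: 27.6218 − 27.9700 = -0.35 inHg.

-0.35 inHg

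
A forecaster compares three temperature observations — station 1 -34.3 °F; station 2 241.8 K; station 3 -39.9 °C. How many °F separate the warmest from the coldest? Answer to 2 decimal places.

15.39 °F

station 1: -34.3 °F = -36.833 °C.
station 2: 241.8 K = -31.350 °C.
Spread: (-31.350) − (-39.900) = 8.550 °C = 15.39 °F.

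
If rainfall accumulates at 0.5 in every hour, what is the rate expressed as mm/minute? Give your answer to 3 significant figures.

0.212 mm/minute

0.5 in/hour × 25.4 mm/in × 0.0166667 hour/minute = 0.212 mm/minute.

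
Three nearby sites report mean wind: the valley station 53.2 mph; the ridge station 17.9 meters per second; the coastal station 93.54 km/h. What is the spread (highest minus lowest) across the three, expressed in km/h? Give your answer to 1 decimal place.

the valley station: 53.2 mph = 85.617 km/h.
the ridge station: 17.9 m/s = 64.440 km/h.
Spread: 93.540 − 64.440 = 29.1 km/h.

29.1 km/h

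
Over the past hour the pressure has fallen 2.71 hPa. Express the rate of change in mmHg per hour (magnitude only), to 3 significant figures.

2.03 mmHg per hour

2.71 hPa / 1 h × 0.750062 mmHg/hPa = 2.03 mmHg/h.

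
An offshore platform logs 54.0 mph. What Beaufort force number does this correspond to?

54.0 mph = 24.1 m/s, which is Beaufort 9 (strong gale, 20.8–24.4 m/s).

Beaufort force 9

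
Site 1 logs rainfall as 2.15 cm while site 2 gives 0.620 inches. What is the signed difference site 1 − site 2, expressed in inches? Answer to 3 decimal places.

site 1: 2.15 cm = 0.84646 in.
Difference: 0.84646 − 0.62000 = 0.226 in.

0.226 in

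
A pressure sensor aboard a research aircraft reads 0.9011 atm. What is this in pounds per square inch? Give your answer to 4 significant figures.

13.24 psi

1 atm = 14.6959 psi, so 0.9011 × 14.6959 = 13.24 psi.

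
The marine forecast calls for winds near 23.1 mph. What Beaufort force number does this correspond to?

Beaufort force 5

23.1 mph = 10.3 m/s, which is Beaufort 5 (fresh breeze, 8.0–10.7 m/s).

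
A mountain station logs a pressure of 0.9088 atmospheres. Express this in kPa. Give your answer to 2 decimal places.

1 atm = 101.325 kPa, so 0.9088 × 101.325 = 92.08 kPa.

92.08 kPa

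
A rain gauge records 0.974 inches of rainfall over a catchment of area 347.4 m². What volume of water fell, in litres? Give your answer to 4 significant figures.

Depth: 0.974 in × 25.4 = 24.7396 mm.
1 mm over 1 m² is 1 L, so volume = 24.7396 × 347.4 = 8594.537 L ≈ 8595 L.

8595 litres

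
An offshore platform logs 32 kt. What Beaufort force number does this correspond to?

Beaufort force 7

32 kt lies in the Beaufort 7 band (near gale, 28–33 kt).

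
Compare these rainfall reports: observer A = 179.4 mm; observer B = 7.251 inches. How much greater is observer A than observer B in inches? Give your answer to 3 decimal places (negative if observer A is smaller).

observer A: 179.4 mm = 7.06299 in.
Difference: 7.06299 − 7.25100 = -0.188 in.

-0.188 in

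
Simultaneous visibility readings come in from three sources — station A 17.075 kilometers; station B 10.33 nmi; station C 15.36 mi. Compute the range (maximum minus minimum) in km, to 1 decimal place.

station B: 10.33 nmi = 19.131 km.
station C: 15.36 SM = 24.720 km.
Spread: 24.720 − 17.075 = 7.6 km.

7.6 km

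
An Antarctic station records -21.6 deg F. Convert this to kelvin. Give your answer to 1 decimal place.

243.4 K

First to °C: -29.78 °C.
Then to K: 243.4 K.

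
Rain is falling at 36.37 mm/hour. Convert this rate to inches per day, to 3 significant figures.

36.37 mm/hour × 0.0393701 in/mm × 24 hour/day = 34.4 in/day.

34.4 in/day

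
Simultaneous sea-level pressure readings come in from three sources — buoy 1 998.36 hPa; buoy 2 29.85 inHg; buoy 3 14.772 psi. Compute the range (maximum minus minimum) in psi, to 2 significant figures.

0.29 psi

buoy 1: 998.36 hPa = 14.4800 psi.
buoy 2: 29.85 inHg = 14.6610 psi.
Spread: 14.7720 − 14.4800 = 0.29 psi.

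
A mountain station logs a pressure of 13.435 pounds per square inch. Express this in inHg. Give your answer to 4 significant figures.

27.35 inHg

1 psi = 2.03602 inHg, so 13.435 × 2.03602 = 27.35 inHg.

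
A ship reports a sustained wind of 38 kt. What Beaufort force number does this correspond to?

Beaufort force 8

38 kt lies in the Beaufort 8 band (gale, 34–40 kt).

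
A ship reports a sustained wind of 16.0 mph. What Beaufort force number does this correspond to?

16.0 mph = 7.2 m/s, which is Beaufort 4 (moderate breeze, 5.5–7.9 m/s).

Beaufort force 4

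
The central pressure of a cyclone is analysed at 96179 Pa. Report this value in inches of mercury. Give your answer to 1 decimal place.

1 Pa = 0.0002953 inHg, so 96179 × 0.0002953 = 28.4 inHg.

28.4 inHg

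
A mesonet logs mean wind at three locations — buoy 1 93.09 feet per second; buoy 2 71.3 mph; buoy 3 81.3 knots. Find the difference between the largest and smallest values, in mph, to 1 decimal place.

30.1 mph

buoy 1: 93.09 ft/s = 63.470 mph.
buoy 3: 81.3 kt = 93.558 mph.
Spread: 93.558 − 63.470 = 30.1 mph.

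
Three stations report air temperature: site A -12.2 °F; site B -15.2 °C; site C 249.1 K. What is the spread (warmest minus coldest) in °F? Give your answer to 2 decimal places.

site A: -12.2 °F = -24.556 °C.
site C: 249.1 K = -24.050 °C.
Spread: (-15.200) − (-24.556) = 9.356 °C = 16.84 °F.

16.84 °F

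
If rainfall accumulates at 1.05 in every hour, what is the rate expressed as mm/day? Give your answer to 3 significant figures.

1.05 in/hour × 25.4 mm/in × 24 hour/day = 640 mm/day.

640 mm/day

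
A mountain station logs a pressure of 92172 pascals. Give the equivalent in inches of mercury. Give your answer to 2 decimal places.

27.22 inHg

1 Pa = 0.0002953 inHg, so 92172 × 0.0002953 = 27.22 inHg.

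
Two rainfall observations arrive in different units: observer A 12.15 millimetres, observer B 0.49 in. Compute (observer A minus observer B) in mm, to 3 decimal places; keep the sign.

observer B: 0.49 in = 12.44600 mm.
Difference: 12.15000 − 12.44600 = -0.296 mm.

-0.296 mm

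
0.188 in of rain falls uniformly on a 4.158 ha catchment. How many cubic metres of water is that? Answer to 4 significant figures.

Depth: 0.188 in × 25.4 = 4.7752 mm.
Area: 4.158 ha = 41580 m².
1 mm over 1 m² is 1 L, so volume = 4.7752 × 41580 = 198552.82 L = 198.6 m³.

198.6 cubic metres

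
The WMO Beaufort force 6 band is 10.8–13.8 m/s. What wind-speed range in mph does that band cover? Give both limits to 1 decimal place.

10.8–13.8 m/s × 2.237 = 24.2–30.9 mph.

24.2 to 30.9 mph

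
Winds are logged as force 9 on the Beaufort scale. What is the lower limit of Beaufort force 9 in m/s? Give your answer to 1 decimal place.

20.8 m/s

Beaufort 9 (strong gale) spans 20.8–24.4 m/s.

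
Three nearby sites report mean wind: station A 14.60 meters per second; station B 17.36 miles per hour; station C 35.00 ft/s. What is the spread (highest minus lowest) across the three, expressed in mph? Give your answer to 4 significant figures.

15.30 mph

station A: 14.60 m/s = 32.6593 mph.
station C: 35.00 ft/s = 23.8636 mph.
Spread: 32.6593 − 17.3600 = 15.30 mph.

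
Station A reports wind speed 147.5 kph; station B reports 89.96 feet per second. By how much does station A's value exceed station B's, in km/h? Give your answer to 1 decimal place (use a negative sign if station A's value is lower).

48.8 km/h

station B: 89.96 ft/s = 98.711 km/h.
Difference: 147.500 − 98.711 = 48.8 km/h.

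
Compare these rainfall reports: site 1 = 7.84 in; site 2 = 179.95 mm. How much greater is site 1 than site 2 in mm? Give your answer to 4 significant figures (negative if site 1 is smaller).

19.19 mm

site 1: 7.84 in = 199.1360 mm.
Difference: 199.1360 − 179.9500 = 19.19 mm.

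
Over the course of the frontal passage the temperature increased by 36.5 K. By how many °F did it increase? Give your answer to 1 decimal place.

65.7 °F

Converting a difference, only the 9/5 scale factor applies: Δ°F = 36.5 × 1.8 = 65.7 °F.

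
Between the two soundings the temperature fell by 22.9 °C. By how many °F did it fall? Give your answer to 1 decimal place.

41.2 °F

For a temperature change the 32° offset cancels: Δ°F = 22.9 × 1.8 = 41.2 °F.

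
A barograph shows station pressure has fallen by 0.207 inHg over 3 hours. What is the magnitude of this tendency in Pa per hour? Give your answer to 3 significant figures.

234 Pa per hour

0.207 inHg / 3 h × 3386.39 Pa/inHg = 234 Pa/h.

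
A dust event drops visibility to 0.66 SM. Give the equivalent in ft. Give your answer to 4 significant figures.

3485 ft

1 SM = 5280 ft, so 0.66 × 5280 = 3485 ft.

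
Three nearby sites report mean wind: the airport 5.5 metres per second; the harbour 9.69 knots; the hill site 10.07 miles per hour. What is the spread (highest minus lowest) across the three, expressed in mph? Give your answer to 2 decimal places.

2.23 mph

the airport: 5.5 m/s = 12.3031 mph.
the harbour: 9.69 kt = 11.1511 mph.
Spread: 12.3031 − 10.0700 = 2.23 mph.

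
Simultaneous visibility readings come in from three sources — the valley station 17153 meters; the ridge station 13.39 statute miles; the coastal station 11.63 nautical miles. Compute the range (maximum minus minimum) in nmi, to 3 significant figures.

2.37 nmi

the valley station: 17153 m = 9.2619 nmi.
the ridge station: 13.39 SM = 11.6356 nmi.
Spread: 11.6356 − 9.2619 = 2.37 nmi.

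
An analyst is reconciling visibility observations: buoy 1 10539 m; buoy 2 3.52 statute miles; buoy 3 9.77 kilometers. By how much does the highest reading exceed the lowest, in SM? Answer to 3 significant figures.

buoy 1: 10539 m = 6.5486 SM.
buoy 3: 9.77 km = 6.0708 SM.
Spread: 6.5486 − 3.5200 = 3.03 SM.

3.03 SM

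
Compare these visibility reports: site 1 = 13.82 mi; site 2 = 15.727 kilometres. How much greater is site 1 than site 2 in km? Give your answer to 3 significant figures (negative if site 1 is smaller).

6.51 km

site 1: 13.82 SM = 22.2411 km.
Difference: 22.2411 − 15.7270 = 6.51 km.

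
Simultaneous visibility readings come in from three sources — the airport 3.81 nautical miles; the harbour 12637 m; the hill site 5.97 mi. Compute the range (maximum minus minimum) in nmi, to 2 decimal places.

3.01 nmi

the harbour: 12637 m = 6.8234 nmi.
the hill site: 5.97 SM = 5.1878 nmi.
Spread: 6.8234 − 3.8100 = 3.01 nmi.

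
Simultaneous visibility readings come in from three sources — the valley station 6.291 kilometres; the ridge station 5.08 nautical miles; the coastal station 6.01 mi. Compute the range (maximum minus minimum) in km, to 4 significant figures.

3.381 km

the ridge station: 5.08 nmi = 9.40816 km.
the coastal station: 6.01 SM = 9.67216 km.
Spread: 9.67216 − 6.29100 = 3.381 km.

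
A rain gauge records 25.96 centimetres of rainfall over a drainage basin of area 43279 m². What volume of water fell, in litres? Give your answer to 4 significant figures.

Depth: 25.96 cm × 10 = 259.6 mm.
1 mm over 1 m² is 1 L, so volume = 259.6 × 43279 = 11235228 L ≈ 11240000 L.

11240000 litres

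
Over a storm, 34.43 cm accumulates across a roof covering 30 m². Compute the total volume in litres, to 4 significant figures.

Depth: 34.43 cm × 10 = 344.3 mm.
1 mm over 1 m² is 1 L, so volume = 344.3 × 30 = 10329 L ≈ 10330 L.

10330 litres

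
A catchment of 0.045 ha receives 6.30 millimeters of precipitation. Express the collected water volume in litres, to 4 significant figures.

Area: 0.045 ha = 450 m².
1 mm over 1 m² is 1 L, so volume = 6.3 × 450 = 2835 L.

2835 litres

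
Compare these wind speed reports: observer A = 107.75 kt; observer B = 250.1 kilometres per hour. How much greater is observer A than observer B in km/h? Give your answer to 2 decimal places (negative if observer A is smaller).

-50.55 km/h

observer A: 107.75 kt = 199.5530 km/h.
Difference: 199.5530 − 250.1000 = -50.55 km/h.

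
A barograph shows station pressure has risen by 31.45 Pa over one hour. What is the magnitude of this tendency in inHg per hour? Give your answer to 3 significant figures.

0.00929 inHg per hour

31.45 Pa / 1 h × 0.0002953 inHg/Pa = 0.00929 inHg/h.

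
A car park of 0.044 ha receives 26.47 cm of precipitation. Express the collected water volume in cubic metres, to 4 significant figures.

116.5 cubic metres

Depth: 26.47 cm × 10 = 264.7 mm.
Area: 0.044 ha = 440 m².
1 mm over 1 m² is 1 L, so volume = 264.7 × 440 = 116468 L = 116.5 m³.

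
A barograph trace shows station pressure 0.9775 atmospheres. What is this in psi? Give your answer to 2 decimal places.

14.37 psi

1 atm = 14.6959 psi, so 0.9775 × 14.6959 = 14.37 psi.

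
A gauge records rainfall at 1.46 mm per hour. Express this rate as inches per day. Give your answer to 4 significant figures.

1.46 mm/hour × 0.0393701 in/mm × 24 hour/day = 1.380 in/day.

1.380 in/day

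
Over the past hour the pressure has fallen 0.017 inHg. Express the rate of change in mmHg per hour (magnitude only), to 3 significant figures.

0.017 inHg / 1 h × 25.4 mmHg/inHg = 0.432 mmHg/h.

0.432 mmHg per hour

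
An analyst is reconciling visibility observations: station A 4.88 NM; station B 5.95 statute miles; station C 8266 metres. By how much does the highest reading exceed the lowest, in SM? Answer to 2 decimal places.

0.81 SM

station A: 4.88 nmi = 5.6158 SM.
station C: 8266 m = 5.1363 SM.
Spread: 5.9500 − 5.1363 = 0.81 SM.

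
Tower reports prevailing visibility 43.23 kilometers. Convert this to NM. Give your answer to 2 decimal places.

23.34 nmi

1 km = 0.539957 nmi, so 43.23 × 0.539957 = 23.34 nmi.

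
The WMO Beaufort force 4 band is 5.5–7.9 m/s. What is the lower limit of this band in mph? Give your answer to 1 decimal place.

5.5–7.9 m/s × 2.237 = 12.3–17.7 mph.

12.3 mph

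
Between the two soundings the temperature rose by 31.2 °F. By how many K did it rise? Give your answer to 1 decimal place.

For a temperature change the 32° offset cancels: ΔK = 31.2 × 0.5556 = 17.3 K.

17.3 K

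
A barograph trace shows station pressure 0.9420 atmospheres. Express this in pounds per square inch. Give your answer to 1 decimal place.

13.8 psi

1 atm = 14.6959 psi, so 0.9420 × 14.6959 = 13.8 psi.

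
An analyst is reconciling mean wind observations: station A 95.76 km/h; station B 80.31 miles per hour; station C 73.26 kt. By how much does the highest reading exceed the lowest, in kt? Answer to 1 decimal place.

station A: 95.76 km/h = 51.706 kt.
station B: 80.31 mph = 69.787 kt.
Spread: 73.260 − 51.706 = 21.6 kt.

21.6 kt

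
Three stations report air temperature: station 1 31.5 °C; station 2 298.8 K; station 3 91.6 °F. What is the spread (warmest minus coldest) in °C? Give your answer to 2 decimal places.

7.46 °C

station 2: 298.8 K = 25.650 °C.
station 3: 91.6 °F = 33.111 °C.
Spread: 33.111 − 25.650 = 7.461 °C.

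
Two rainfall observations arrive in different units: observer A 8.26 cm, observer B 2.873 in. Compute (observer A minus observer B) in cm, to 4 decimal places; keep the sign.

0.9626 cm

observer B: 2.873 in = 7.297420 cm.
Difference: 8.260000 − 7.297420 = 0.9626 cm.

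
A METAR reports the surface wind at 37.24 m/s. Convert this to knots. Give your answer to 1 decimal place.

1 m/s = 1.94384 kt, so 37.24 × 1.94384 = 72.4 kt.

72.4 kt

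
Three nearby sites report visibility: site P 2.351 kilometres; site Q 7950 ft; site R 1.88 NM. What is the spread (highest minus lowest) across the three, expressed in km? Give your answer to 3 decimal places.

site Q: 7950 ft = 2.42316 km.
site R: 1.88 nmi = 3.48176 km.
Spread: 3.48176 − 2.35100 = 1.131 km.

1.131 km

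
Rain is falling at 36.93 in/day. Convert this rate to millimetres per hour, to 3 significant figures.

36.93 in/day × 25.4 mm/in × 0.0416667 day/hour = 39.1 mm/hour.

39.1 mm/hour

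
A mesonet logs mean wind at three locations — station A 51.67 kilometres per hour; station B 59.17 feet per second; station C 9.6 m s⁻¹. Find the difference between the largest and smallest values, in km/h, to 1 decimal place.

station B: 59.17 ft/s = 64.926 km/h.
station C: 9.6 m/s = 34.560 km/h.
Spread: 64.926 − 34.560 = 30.4 km/h.

30.4 km/h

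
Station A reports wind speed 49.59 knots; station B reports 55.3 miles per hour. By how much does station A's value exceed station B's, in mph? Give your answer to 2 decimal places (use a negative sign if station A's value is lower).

station A: 49.59 kt = 57.0672 mph.
Difference: 57.0672 − 55.3000 = 1.77 mph.

1.77 mph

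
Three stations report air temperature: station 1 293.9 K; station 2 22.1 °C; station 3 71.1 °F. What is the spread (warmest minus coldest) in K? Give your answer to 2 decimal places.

station 1: 293.9 K = 20.750 °C.
station 3: 71.1 °F = 21.722 °C.
Spread: 22.100 − 20.750 = 1.350 °C.

1.35 K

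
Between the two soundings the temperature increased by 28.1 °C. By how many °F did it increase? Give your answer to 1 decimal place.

Converting a difference, only the 9/5 scale factor applies: Δ°F = 28.1 × 1.8 = 50.6 °F.

50.6 °F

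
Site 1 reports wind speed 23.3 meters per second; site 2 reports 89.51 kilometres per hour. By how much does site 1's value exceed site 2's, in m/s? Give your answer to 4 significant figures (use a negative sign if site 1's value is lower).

-1.564 m/s

site 2: 89.51 km/h = 24.86389 m/s.
Difference: 23.30000 − 24.86389 = -1.564 m/s.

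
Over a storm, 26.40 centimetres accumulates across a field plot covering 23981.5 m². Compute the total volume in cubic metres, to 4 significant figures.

6331 cubic metres

Depth: 26.40 cm × 10 = 264 mm.
1 mm over 1 m² is 1 L, so volume = 264 × 23981.5 = 6331116 L = 6331 m³.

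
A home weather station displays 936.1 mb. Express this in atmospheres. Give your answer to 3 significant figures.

0.924 atm

1 mb = 0.000986923 atm, so 936.1 × 0.000986923 = 0.924 atm.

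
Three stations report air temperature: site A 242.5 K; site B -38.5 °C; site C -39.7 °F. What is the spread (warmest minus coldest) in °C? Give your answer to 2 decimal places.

9.18 °C

site A: 242.5 K = -30.650 °C.
site C: -39.7 °F = -39.833 °C.
Spread: (-30.650) − (-39.833) = 9.183 °C.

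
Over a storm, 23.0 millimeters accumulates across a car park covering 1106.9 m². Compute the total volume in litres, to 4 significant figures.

1 mm over 1 m² is 1 L, so volume = 23 × 1106.9 = 25458.7 L ≈ 25460 L.

25460 litres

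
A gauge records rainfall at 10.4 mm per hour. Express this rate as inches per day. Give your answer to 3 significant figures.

9.83 in/day

10.4 mm/hour × 0.0393701 in/mm × 24 hour/day = 9.83 in/day.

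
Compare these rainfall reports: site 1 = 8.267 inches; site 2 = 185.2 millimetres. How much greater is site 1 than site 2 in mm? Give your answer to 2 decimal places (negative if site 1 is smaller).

24.78 mm

site 1: 8.267 in = 209.9818 mm.
Difference: 209.9818 − 185.2000 = 24.78 mm.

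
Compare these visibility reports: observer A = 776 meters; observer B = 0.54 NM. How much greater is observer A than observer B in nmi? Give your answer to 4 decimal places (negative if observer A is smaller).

observer A: 776 m = 0.419006 nmi.
Difference: 0.419006 − 0.540000 = -0.1210 nmi.

-0.1210 nmi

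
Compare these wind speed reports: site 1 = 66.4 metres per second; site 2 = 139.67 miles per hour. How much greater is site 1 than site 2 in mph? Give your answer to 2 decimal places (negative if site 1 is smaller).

8.86 mph

site 1: 66.4 m/s = 148.5326 mph.
Difference: 148.5326 − 139.6700 = 8.86 mph.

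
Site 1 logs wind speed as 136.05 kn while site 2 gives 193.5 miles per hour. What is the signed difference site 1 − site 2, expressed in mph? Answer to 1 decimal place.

site 1: 136.05 kt = 156.564 mph.
Difference: 156.564 − 193.500 = -36.9 mph.

-36.9 mph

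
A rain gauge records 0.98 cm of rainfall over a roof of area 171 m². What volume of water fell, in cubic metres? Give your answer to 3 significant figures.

Depth: 0.98 cm × 10 = 9.8 mm.
1 mm over 1 m² is 1 L, so volume = 9.8 × 171 = 1675.8 L = 1.68 m³.

1.68 cubic metres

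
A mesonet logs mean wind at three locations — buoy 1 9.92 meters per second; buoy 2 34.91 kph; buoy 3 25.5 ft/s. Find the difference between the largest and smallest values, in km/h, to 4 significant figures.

buoy 1: 9.92 m/s = 35.71200 km/h.
buoy 3: 25.5 ft/s = 27.98064 km/h.
Spread: 35.71200 − 27.98064 = 7.731 km/h.

7.731 km/h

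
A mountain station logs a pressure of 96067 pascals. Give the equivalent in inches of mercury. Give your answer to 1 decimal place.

1 Pa = 0.0002953 inHg, so 96067 × 0.0002953 = 28.4 inHg.

28.4 inHg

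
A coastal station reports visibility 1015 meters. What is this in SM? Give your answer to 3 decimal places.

1 m = 0.000621371 SM, so 1015 × 0.000621371 = 0.631 SM.

0.631 SM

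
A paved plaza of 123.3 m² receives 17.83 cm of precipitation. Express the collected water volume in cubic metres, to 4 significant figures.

21.98 cubic metres

Depth: 17.83 cm × 10 = 178.3 mm.
1 mm over 1 m² is 1 L, so volume = 178.3 × 123.3 = 21984.39 L = 21.98 m³.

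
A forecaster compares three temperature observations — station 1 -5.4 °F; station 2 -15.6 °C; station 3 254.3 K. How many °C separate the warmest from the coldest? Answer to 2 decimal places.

5.18 °C

station 1: -5.4 °F = -20.778 °C.
station 3: 254.3 K = -18.850 °C.
Spread: (-15.600) − (-20.778) = 5.178 °C.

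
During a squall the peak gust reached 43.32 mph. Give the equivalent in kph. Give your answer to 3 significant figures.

69.7 km/h

1 mph = 1.60934 km/h, so 43.32 × 1.60934 = 69.7 km/h.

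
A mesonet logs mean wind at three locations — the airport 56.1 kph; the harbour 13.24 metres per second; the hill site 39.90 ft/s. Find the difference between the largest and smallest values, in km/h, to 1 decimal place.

12.3 km/h

the harbour: 13.24 m/s = 47.664 km/h.
the hill site: 39.90 ft/s = 43.781 km/h.
Spread: 56.100 − 43.781 = 12.3 km/h.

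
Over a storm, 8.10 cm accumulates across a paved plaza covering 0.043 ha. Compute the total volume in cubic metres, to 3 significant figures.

34.8 cubic metres

Depth: 8.10 cm × 10 = 81 mm.
Area: 0.043 ha = 430 m².
1 mm over 1 m² is 1 L, so volume = 81 × 430 = 34830 L = 34.8 m³.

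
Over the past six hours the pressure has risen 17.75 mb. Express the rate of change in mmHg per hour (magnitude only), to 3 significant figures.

2.22 mmHg per hour

17.75 mb / 6 h × 0.750062 mmHg/mb = 2.22 mmHg/h.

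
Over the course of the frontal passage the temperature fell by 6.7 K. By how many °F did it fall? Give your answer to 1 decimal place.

A change of 1 °C equals a change of 1.8 °F: Δ°F = 6.7 × 1.8 = 12.1 °F.

12.1 °F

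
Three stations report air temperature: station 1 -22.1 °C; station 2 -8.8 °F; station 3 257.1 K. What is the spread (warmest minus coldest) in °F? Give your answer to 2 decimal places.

11.91 °F

station 2: -8.8 °F = -22.667 °C.
station 3: 257.1 K = -16.050 °C.
Spread: (-16.050) − (-22.667) = 6.617 °C = 11.91 °F.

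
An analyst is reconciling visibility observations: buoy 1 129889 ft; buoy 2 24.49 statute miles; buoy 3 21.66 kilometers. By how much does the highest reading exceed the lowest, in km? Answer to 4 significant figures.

17.93 km

buoy 1: 129889 ft = 39.5902 km.
buoy 2: 24.49 SM = 39.4128 km.
Spread: 39.5902 − 21.6600 = 17.93 km.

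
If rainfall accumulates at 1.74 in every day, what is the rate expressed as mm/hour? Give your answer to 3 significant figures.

1.84 mm/hour

1.74 in/day × 25.4 mm/in × 0.0416667 day/hour = 1.84 mm/hour.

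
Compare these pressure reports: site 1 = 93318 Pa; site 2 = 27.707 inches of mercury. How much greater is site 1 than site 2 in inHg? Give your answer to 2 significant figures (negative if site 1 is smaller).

site 1: 93318 Pa = 27.5568 inHg.
Difference: 27.5568 − 27.7070 = -0.15 inHg.

-0.15 inHg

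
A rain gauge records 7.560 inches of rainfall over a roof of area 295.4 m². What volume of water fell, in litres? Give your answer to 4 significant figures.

Depth: 7.560 in × 25.4 = 192.024 mm.
1 mm over 1 m² is 1 L, so volume = 192.024 × 295.4 = 56723.89 L ≈ 56720 L.

56720 litres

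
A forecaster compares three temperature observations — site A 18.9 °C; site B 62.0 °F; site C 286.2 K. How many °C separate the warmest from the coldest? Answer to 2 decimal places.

site B: 62.0 °F = 16.667 °C.
site C: 286.2 K = 13.050 °C.
Spread: 18.900 − 13.050 = 5.850 °C.

5.85 °C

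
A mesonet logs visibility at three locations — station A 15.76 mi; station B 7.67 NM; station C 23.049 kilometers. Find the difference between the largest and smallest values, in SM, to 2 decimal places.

station B: 7.67 nmi = 8.8265 SM.
station C: 23.049 km = 14.3220 SM.
Spread: 15.7600 − 8.8265 = 6.93 SM.

6.93 SM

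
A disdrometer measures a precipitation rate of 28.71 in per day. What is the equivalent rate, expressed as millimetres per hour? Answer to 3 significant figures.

28.71 in/day × 25.4 mm/in × 0.0416667 day/hour = 30.4 mm/hour.

30.4 mm/hour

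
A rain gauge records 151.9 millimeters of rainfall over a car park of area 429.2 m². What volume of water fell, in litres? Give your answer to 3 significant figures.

65200 litres

1 mm over 1 m² is 1 L, so volume = 151.9 × 429.2 = 65195.48 L ≈ 65200 L.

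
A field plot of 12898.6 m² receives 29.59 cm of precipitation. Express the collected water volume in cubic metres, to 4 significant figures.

Depth: 29.59 cm × 10 = 295.9 mm.
1 mm over 1 m² is 1 L, so volume = 295.9 × 12898.6 = 3816695.7 L = 3817 m³.

3817 cubic metres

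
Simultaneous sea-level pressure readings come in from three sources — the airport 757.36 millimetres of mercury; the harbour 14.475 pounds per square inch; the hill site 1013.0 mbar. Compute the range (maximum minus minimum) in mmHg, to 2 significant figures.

11 mmHg

the harbour: 14.475 psi = 748.57 mmHg.
the hill site: 1013.0 mb = 759.81 mmHg.
Spread: 759.81 − 748.57 = 11 mmHg.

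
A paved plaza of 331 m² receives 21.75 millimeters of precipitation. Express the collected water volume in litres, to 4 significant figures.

1 mm over 1 m² is 1 L, so volume = 21.75 × 331 = 7199.25 L ≈ 7199 L.

7199 litres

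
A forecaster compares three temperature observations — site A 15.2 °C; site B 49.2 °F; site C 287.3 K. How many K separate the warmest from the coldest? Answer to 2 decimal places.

site B: 49.2 °F = 9.556 °C.
site C: 287.3 K = 14.150 °C.
Spread: 15.200 − 9.556 = 5.644 °C.

5.64 K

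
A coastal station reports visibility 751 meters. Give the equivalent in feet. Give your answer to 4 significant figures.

2464 ft

1 m = 3.28084 ft, so 751 × 3.28084 = 2464 ft.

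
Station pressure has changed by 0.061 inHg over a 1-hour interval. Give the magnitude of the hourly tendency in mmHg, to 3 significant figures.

0.061 inHg / 1 h × 25.4 mmHg/inHg = 1.55 mmHg/h.

1.55 mmHg per hour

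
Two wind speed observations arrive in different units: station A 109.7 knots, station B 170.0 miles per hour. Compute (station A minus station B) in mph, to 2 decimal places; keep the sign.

station A: 109.7 kt = 126.2405 mph.
Difference: 126.2405 − 170.0000 = -43.76 mph.

-43.76 mph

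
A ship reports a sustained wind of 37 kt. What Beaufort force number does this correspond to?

37 kt lies in the Beaufort 8 band (gale, 34–40 kt).

Beaufort force 8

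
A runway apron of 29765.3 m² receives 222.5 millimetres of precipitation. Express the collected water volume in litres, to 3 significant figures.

1 mm over 1 m² is 1 L, so volume = 222.5 × 29765.3 = 6622779.2 L ≈ 6620000 L.

6620000 litres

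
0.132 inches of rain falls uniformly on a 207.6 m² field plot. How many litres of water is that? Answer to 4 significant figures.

696.0 litres

Depth: 0.132 in × 25.4 = 3.3528 mm.
1 mm over 1 m² is 1 L, so volume = 3.3528 × 207.6 = 696.04128 L ≈ 696.0 L.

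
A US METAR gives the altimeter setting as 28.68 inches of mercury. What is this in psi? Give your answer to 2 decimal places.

1 inHg = 0.491154 psi, so 28.68 × 0.491154 = 14.09 psi.

14.09 psi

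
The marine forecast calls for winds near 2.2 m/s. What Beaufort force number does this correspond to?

Beaufort force 2

2.2 m/s lies in the Beaufort 2 band (light breeze, 1.6–3.3 m/s).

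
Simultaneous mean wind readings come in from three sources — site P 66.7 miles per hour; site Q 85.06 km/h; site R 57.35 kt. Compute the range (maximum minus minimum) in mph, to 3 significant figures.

site Q: 85.06 km/h = 52.854 mph.
site R: 57.35 kt = 65.997 mph.
Spread: 66.700 − 52.854 = 13.8 mph.

13.8 mph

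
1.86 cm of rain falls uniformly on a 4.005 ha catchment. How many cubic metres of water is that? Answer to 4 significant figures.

Depth: 1.86 cm × 10 = 18.6 mm.
Area: 4.005 ha = 40050 m².
1 mm over 1 m² is 1 L, so volume = 18.6 × 40050 = 744930 L = 744.9 m³.

744.9 cubic metres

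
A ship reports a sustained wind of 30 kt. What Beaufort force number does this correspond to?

Beaufort force 7

30 kt lies in the Beaufort 7 band (near gale, 28–33 kt).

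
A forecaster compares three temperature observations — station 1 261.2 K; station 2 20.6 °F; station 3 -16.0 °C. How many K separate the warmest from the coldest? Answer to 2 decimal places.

station 1: 261.2 K = -11.950 °C.
station 2: 20.6 °F = -6.333 °C.
Spread: (-6.333) − (-16.000) = 9.667 °C.

9.67 K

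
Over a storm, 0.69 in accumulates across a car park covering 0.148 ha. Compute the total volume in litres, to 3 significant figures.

Depth: 0.69 in × 25.4 = 17.526 mm.
Area: 0.148 ha = 1480 m².
1 mm over 1 m² is 1 L, so volume = 17.526 × 1480 = 25938.48 L ≈ 25900 L.

25900 litres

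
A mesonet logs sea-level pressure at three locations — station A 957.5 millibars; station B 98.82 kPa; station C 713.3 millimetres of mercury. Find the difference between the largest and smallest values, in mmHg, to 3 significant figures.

27.9 mmHg

station A: 957.5 mb = 718.184 mmHg.
station B: 98.82 kPa = 741.211 mmHg.
Spread: 741.211 − 713.300 = 27.9 mmHg.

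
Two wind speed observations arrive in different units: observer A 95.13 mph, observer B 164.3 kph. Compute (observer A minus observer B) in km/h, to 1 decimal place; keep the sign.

-11.2 km/h

observer A: 95.13 mph = 153.097 km/h.
Difference: 153.097 − 164.300 = -11.2 km/h.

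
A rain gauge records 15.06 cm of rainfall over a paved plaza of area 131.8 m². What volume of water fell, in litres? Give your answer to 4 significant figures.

19850 litres

Depth: 15.06 cm × 10 = 150.6 mm.
1 mm over 1 m² is 1 L, so volume = 150.6 × 131.8 = 19849.08 L ≈ 19850 L.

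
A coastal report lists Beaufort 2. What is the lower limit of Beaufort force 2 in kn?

4 kt

Beaufort 2 (light breeze) spans 4–6 knots.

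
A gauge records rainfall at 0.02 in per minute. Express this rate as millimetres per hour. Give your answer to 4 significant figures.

0.02 in/minute × 25.4 mm/in × 60 minute/hour = 30.48 mm/hour.

30.48 mm/hour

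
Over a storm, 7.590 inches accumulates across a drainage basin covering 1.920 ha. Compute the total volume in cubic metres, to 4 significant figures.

3701 cubic metres

Depth: 7.590 in × 25.4 = 192.786 mm.
Area: 1.920 ha = 19200 m².
1 mm over 1 m² is 1 L, so volume = 192.786 × 19200 = 3701491.2 L = 3701 m³.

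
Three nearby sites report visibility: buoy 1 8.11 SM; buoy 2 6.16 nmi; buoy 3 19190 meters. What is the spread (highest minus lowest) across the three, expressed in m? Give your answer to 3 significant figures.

buoy 1: 8.11 SM = 13051.78 m.
buoy 2: 6.16 nmi = 11408.32 m.
Spread: 19190.00 − 11408.32 = 7780 m.

7780 m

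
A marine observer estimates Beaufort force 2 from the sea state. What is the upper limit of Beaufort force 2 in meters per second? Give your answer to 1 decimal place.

Beaufort 2 (light breeze) spans 1.6–3.3 m/s.

3.3 m/s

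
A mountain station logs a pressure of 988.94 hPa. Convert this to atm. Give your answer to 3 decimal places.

1 hPa = 0.000986923 atm, so 988.94 × 0.000986923 = 0.976 atm.

0.976 atm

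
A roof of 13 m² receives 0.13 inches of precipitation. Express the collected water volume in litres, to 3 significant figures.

42.9 litres

Depth: 0.13 in × 25.4 = 3.302 mm.
1 mm over 1 m² is 1 L, so volume = 3.302 × 13 = 42.926 L ≈ 42.9 L.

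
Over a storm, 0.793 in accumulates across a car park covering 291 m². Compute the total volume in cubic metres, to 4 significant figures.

5.861 cubic metres

Depth: 0.793 in × 25.4 = 20.1422 mm.
1 mm over 1 m² is 1 L, so volume = 20.1422 × 291 = 5861.3802 L = 5.861 m³.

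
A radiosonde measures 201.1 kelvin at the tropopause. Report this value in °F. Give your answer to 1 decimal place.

-97.7 °F

First to °C: -72.05 °C.
Then to °F: -97.7 °F.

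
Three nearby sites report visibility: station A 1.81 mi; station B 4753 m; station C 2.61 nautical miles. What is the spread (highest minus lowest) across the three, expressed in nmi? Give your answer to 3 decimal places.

1.037 nmi

station A: 1.81 SM = 1.57285 nmi.
station B: 4753 m = 2.56641 nmi.
Spread: 2.61000 − 1.57285 = 1.037 nmi.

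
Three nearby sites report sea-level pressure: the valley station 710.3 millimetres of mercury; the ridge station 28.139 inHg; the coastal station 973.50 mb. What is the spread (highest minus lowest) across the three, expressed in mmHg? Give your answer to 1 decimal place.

the ridge station: 28.139 inHg = 714.731 mmHg.
the coastal station: 973.50 mb = 730.185 mmHg.
Spread: 730.185 − 710.300 = 19.9 mmHg.

19.9 mmHg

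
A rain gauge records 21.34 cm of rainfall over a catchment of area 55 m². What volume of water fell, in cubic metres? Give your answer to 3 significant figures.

11.7 cubic metres

Depth: 21.34 cm × 10 = 213.4 mm.
1 mm over 1 m² is 1 L, so volume = 213.4 × 55 = 11737 L = 11.7 m³.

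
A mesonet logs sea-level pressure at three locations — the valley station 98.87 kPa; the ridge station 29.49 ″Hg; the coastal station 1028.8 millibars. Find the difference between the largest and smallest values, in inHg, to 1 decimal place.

1.2 inHg

the valley station: 98.87 kPa = 29.196 inHg.
the coastal station: 1028.8 mb = 30.380 inHg.
Spread: 30.380 − 29.196 = 1.2 inHg.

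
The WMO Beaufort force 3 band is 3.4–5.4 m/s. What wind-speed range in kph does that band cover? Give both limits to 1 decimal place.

3.4–5.4 m/s × 3.6 = 12.2–19.4 km/h.

12.2 to 19.4 km/h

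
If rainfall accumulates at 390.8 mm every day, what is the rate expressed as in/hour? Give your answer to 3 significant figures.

0.641 in/hour

390.8 mm/day × 0.0393701 in/mm × 0.0416667 day/hour = 0.641 in/hour.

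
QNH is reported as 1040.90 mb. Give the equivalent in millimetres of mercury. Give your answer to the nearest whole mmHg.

781 mmHg

1 mb = 0.750062 mmHg, so 1040.90 × 0.750062 = 781 mmHg.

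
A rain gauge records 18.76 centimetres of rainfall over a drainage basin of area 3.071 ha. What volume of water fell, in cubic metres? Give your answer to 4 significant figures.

Depth: 18.76 cm × 10 = 187.6 mm.
Area: 3.071 ha = 30710 m².
1 mm over 1 m² is 1 L, so volume = 187.6 × 30710 = 5761196 L = 5761 m³.

5761 cubic metres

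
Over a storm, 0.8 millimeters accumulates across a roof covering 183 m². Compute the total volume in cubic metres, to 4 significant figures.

1 mm over 1 m² is 1 L, so volume = 0.8 × 183 = 146.4 L = 0.1464 m³.

0.1464 cubic metres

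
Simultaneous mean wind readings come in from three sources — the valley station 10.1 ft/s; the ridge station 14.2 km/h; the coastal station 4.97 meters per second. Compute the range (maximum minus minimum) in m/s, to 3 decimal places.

1.892 m/s

the valley station: 10.1 ft/s = 3.07848 m/s.
the ridge station: 14.2 km/h = 3.94444 m/s.
Spread: 4.97000 − 3.07848 = 1.892 m/s.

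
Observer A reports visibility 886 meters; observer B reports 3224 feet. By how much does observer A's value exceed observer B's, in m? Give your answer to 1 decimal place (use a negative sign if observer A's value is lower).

-96.7 m

observer B: 3224 ft = 982.675 m.
Difference: 886.000 − 982.675 = -96.7 m.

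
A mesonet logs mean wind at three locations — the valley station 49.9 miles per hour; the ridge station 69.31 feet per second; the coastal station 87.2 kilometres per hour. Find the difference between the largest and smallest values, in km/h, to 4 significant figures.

11.15 km/h

the valley station: 49.9 mph = 80.3063 km/h.
the ridge station: 69.31 ft/s = 76.0525 km/h.
Spread: 87.2000 − 76.0525 = 11.15 km/h.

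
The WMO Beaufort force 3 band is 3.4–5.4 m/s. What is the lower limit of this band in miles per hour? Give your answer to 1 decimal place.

7.6 mph

3.4–5.4 m/s × 2.237 = 7.6–12.1 mph.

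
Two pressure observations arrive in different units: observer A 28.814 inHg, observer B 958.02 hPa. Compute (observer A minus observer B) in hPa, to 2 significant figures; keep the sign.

18 hPa

observer A: 28.814 inHg = 975.75 hPa.
Difference: 975.75 − 958.02 = 18 hPa.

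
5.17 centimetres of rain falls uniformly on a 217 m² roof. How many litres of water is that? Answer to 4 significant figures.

11220 litres

Depth: 5.17 cm × 10 = 51.7 mm.
1 mm over 1 m² is 1 L, so volume = 51.7 × 217 = 11218.9 L ≈ 11220 L.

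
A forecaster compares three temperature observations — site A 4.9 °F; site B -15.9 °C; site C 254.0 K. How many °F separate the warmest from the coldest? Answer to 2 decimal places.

7.37 °F

site A: 4.9 °F = -15.056 °C.
site C: 254.0 K = -19.150 °C.
Spread: (-15.056) − (-19.150) = 4.094 °C = 7.37 °F.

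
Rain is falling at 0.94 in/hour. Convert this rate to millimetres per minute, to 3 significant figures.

0.94 in/hour × 25.4 mm/in × 0.0166667 hour/minute = 0.398 mm/minute.

0.398 mm/minute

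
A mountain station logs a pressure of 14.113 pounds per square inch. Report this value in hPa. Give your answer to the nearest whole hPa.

973 hPa

1 psi = 68.9476 hPa, so 14.113 × 68.9476 = 973 hPa.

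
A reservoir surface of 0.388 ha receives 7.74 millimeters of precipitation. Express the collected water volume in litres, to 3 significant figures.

30000 litres

Area: 0.388 ha = 3880 m².
1 mm over 1 m² is 1 L, so volume = 7.74 × 3880 = 30031.2 L ≈ 30000 L.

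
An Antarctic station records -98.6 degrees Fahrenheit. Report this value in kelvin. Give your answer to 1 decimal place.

200.6 K

First to °C: -72.56 °C.
Then to K: 200.6 K.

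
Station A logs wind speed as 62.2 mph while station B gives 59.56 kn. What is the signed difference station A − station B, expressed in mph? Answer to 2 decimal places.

-6.34 mph

station B: 59.56 kt = 68.5404 mph.
Difference: 62.2000 − 68.5404 = -6.34 mph.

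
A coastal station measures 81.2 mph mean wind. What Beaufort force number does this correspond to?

Beaufort force 12

81.2 mph = 36.3 m/s, which is Beaufort 12 (hurricane force, ≥32.7 m/s).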